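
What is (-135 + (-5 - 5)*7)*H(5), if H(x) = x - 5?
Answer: 0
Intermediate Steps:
H(x) = -5 + x
(-135 + (-5 - 5)*7)*H(5) = (-135 + (-5 - 5)*7)*(-5 + 5) = (-135 - 10*7)*0 = (-135 - 70)*0 = -205*0 = 0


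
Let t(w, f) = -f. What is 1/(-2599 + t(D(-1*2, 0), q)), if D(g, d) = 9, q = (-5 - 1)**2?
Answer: -1/2635 ≈ -0.00037951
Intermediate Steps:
q = 36 (q = (-6)**2 = 36)
1/(-2599 + t(D(-1*2, 0), q)) = 1/(-2599 - 1*36) = 1/(-2599 - 36) = 1/(-2635) = -1/2635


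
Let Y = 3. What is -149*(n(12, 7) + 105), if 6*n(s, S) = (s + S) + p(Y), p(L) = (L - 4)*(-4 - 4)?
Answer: -32631/2 ≈ -16316.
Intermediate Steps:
p(L) = 32 - 8*L (p(L) = (-4 + L)*(-8) = 32 - 8*L)
n(s, S) = 4/3 + S/6 + s/6 (n(s, S) = ((s + S) + (32 - 8*3))/6 = ((S + s) + (32 - 24))/6 = ((S + s) + 8)/6 = (8 + S + s)/6 = 4/3 + S/6 + s/6)
-149*(n(12, 7) + 105) = -149*((4/3 + (⅙)*7 + (⅙)*12) + 105) = -149*((4/3 + 7/6 + 2) + 105) = -149*(9/2 + 105) = -149*219/2 = -32631/2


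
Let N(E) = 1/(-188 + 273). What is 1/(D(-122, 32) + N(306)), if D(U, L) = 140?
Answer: 85/11901 ≈ 0.0071423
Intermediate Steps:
N(E) = 1/85
1/(D(-122, 32) + N(306)) = 1/(140 + 1/85) = 1/(11901/85) = 85/11901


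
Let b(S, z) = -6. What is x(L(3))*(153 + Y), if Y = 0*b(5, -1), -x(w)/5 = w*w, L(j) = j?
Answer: -6885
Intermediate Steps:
x(w) = -5*w² (x(w) = -5*w*w = -5*w²)
Y = 0 (Y = 0*(-6) = 0)
x(L(3))*(153 + Y) = (-5*3²)*(153 + 0) = -5*9*153 = -45*153 = -6885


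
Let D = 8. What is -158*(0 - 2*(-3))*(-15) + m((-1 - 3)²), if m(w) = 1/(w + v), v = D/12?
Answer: 711003/50 ≈ 14220.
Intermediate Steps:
v = ⅔ (v = 8/12 = 8*(1/12) = ⅔ ≈ 0.66667)
m(w) = 1/(⅔ + w) (m(w) = 1/(w + ⅔) = 1/(⅔ + w))
-158*(0 - 2*(-3))*(-15) + m((-1 - 3)²) = -158*(0 - 2*(-3))*(-15) + 3/(2 + 3*(-1 - 3)²) = -158*(0 + 6)*(-15) + 3/(2 + 3*(-4)²) = -948*(-15) + 3/(2 + 3*16) = -158*(-90) + 3/(2 + 48) = 14220 + 3/50 = 711003/50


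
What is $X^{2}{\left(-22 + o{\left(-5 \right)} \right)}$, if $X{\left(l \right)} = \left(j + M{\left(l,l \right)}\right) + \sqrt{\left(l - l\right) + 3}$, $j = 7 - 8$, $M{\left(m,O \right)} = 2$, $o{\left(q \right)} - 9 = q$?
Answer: $\left(1 + \sqrt{3}\right)^{2} \approx 7.4641$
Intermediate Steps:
$o{\left(q \right)} = 9 + q$
$j = -1$
$X{\left(l \right)} = 1 + \sqrt{3}$ ($X{\left(l \right)} = \left(-1 + 2\right) + \sqrt{\left(l - l\right) + 3} = 1 + \sqrt{0 + 3} = 1 + \sqrt{3}$)
$X^{2}{\left(-22 + o{\left(-5 \right)} \right)} = \left(1 + \sqrt{3}\right)^{2}$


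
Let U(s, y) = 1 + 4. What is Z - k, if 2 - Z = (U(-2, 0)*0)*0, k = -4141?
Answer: 4143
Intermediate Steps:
U(s, y) = 5
Z = 2 (Z = 2 - 5*0*0 = 2 - 0*0 = 2 - 1*0 = 2 + 0 = 2)
Z - k = 2 - 1*(-4141) = 2 + 4141 = 4143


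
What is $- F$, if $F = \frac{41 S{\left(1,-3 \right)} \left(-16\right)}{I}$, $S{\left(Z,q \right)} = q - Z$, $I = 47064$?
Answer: $- \frac{328}{5883} \approx -0.055754$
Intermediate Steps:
$F = \frac{328}{5883}$ ($F = \frac{41 \left(-3 - 1\right) \left(-16\right)}{47064} = 41 \left(-3 - 1\right) \left(-16\right) \frac{1}{47064} = 41 \left(-4\right) \left(-16\right) \frac{1}{47064} = \left(-164\right) \left(-16\right) \frac{1}{47064} = 2624 \cdot \frac{1}{47064} = \frac{328}{5883} \approx 0.055754$)
$- F = \left(-1\right) \frac{328}{5883} = - \frac{328}{5883}$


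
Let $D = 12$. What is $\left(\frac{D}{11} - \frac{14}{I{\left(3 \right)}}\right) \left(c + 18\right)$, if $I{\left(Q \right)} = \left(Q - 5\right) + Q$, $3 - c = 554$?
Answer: $\frac{75686}{11} \approx 6880.5$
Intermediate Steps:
$c = -551$ ($c = 3 - 554 = -551$)
$I{\left(Q \right)} = -5 + 2 Q$ ($I{\left(Q \right)} = \left(-5 + Q\right) + Q = -5 + 2 Q$)
$\left(\frac{D}{11} - \frac{14}{I{\left(3 \right)}}\right) \left(c + 18\right) = \left(\frac{12}{11} - \frac{14}{-5 + 2 \cdot 3}\right) \left(-551 + 18\right) = \left(12 \cdot \frac{1}{11} - \frac{14}{-5 + 6}\right) \left(-533\right) = \left(\frac{12}{11} - \frac{14}{1}\right) \left(-533\right) = \left(\frac{12}{11} - 14\right) \left(-533\right) = \left(- \frac{142}{11}\right) \left(-533\right) = \frac{75686}{11}$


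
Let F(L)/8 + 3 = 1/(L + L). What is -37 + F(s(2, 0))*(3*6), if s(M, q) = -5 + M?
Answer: -493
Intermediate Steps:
F(L) = -24 + 4/L (F(L) = -24 + 8/(L + L) = -24 + 8/((2*L)) = -24 + 8*(1/(2*L)) = -24 + 4/L)
-37 + F(s(2, 0))*(3*6) = -37 + (-24 + 4/(-5 + 2))*(3*6) = -37 + (-24 + 4/(-3))*18 = -37 + (-24 + 4*(-⅓))*18 = -37 + (-24 - 4/3)*18 = -37 - 76/3*18 = -37 - 456 = -493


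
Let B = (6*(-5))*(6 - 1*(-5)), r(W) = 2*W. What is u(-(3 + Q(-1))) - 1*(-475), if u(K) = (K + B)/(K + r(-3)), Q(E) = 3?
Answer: 503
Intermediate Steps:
B = -330 (B = -30*(6 + 5) = -30*11 = -330)
u(K) = (-330 + K)/(-6 + K) (u(K) = (K - 330)/(K + 2*(-3)) = (-330 + K)/(K - 6) = (-330 + K)/(-6 + K))
u(-(3 + Q(-1))) - 1*(-475) = (-330 - (3 + 3))/(-6 - (3 + 3)) - 1*(-475) = (-330 - 1*6)/(-6 - 1*6) + 475 = (-330 - 6)/(-6 - 6) + 475 = -336/(-12) + 475 = -1/12*(-336) + 475 = 28 + 475 = 503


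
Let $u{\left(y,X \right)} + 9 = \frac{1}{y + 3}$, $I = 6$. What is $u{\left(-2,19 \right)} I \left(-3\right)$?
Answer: $144$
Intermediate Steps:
$u{\left(y,X \right)} = -9 + \frac{1}{3 + y}$ ($u{\left(y,X \right)} = -9 + \frac{1}{y + 3} = -9 + \frac{1}{3 + y}$)
$u{\left(-2,19 \right)} I \left(-3\right) = \frac{-26 - -18}{3 - 2} \cdot 6 \left(-3\right) = \frac{-26 + 18}{1} \left(-18\right) = 1 \left(-8\right) \left(-18\right) = \left(-8\right) \left(-18\right) = 144$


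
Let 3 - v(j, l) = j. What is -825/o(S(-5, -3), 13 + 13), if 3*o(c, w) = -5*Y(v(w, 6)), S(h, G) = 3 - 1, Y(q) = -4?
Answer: -495/4 ≈ -123.75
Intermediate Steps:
v(j, l) = 3 - j
S(h, G) = 2
o(c, w) = 20/3 (o(c, w) = (-5*(-4))/3 = (1/3)*20 = 20/3)
-825/o(S(-5, -3), 13 + 13) = -825/20/3 = -825*3/20 = -495/4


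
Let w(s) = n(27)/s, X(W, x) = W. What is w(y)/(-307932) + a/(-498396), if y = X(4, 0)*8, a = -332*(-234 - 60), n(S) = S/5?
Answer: -133585381157/682098120320 ≈ -0.19584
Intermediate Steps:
n(S) = S/5 (n(S) = S*(1/5) = S/5)
a = 97608 (a = -332*(-294) = 97608)
y = 32 (y = 4*8 = 32)
w(s) = 27/(5*s) (w(s) = ((1/5)*27)/s = 27/(5*s))
w(y)/(-307932) + a/(-498396) = ((27/5)/32)/(-307932) + 97608/(-498396) = ((27/5)*(1/32))*(-1/307932) + 97608*(-1/498396) = (27/160)*(-1/307932) - 8134/41533 = -9/16423040 - 8134/41533 = -133585381157/682098120320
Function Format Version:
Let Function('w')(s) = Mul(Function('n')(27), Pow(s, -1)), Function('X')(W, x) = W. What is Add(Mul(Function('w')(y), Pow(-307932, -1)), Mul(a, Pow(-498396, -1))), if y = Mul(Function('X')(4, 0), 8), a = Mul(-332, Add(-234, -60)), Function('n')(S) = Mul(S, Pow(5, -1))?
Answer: Rational(-133585381157, 682098120320) ≈ -0.19584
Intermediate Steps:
Function('n')(S) = Mul(Rational(1, 5), S) (Function('n')(S) = Mul(S, Rational(1, 5)) = Mul(Rational(1, 5), S))
a = 97608 (a = Mul(-332, -294) = 97608)
y = 32 (y = Mul(4, 8) = 32)
Function('w')(s) = Mul(Rational(27, 5), Pow(s, -1)) (Function('w')(s) = Mul(Mul(Rational(1, 5), 27), Pow(s, -1)) = Mul(Rational(27, 5), Pow(s, -1)))
Add(Mul(Function('w')(y), Pow(-307932, -1)), Mul(a, Pow(-498396, -1))) = Add(Mul(Mul(Rational(27, 5), Pow(32, -1)), Pow(-307932, -1)), Mul(97608, Pow(-498396, -1))) = Add(Mul(Mul(Rational(27, 5), Rational(1, 32)), Rational(-1, 307932)), Mul(97608, Rational(-1, 498396))) = Add(Mul(Rational(27, 160), Rational(-1, 307932)), Rational(-8134, 41533)) = Add(Rational(-9, 16423040), Rational(-8134, 41533)) = Rational(-133585381157, 682098120320)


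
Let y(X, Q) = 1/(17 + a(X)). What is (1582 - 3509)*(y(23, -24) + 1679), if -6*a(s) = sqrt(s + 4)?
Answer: -3730585285/1153 - 3854*sqrt(3)/1153 ≈ -3.2356e+6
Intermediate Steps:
a(s) = -sqrt(4 + s)/6 (a(s) = -sqrt(s + 4)/6 = -sqrt(4 + s)/6)
y(X, Q) = 1/(17 - sqrt(4 + X)/6)
(1582 - 3509)*(y(23, -24) + 1679) = (1582 - 3509)*(-6/(-102 + sqrt(4 + 23)) + 1679) = -1927*(-6/(-102 + sqrt(27)) + 1679) = -1927*(-6/(-102 + 3*sqrt(3)) + 1679) = -1927*(1679 - 6/(-102 + 3*sqrt(3))) = -3235433 + 11562/(-102 + 3*sqrt(3))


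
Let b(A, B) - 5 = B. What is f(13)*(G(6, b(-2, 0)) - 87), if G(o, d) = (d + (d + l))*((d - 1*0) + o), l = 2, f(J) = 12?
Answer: 540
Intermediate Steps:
b(A, B) = 5 + B
G(o, d) = (2 + 2*d)*(d + o) (G(o, d) = (d + (d + 2))*((d - 1*0) + o) = (d + (2 + d))*((d + 0) + o) = (2 + 2*d)*(d + o))
f(13)*(G(6, b(-2, 0)) - 87) = 12*((2*(5 + 0) + 2*6 + 2*(5 + 0)**2 + 2*(5 + 0)*6) - 87) = 12*((2*5 + 12 + 2*5**2 + 2*5*6) - 87) = 12*((10 + 12 + 2*25 + 60) - 87) = 12*((10 + 12 + 50 + 60) - 87) = 12*(132 - 87) = 12*45 = 540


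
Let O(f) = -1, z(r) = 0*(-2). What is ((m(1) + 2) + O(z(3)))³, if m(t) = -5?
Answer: -64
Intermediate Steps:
z(r) = 0
((m(1) + 2) + O(z(3)))³ = ((-5 + 2) - 1)³ = (-3 - 1)³ = (-4)³ = -64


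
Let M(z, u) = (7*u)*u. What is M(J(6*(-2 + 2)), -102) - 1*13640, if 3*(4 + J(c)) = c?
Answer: 59188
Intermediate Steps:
J(c) = -4 + c/3
M(z, u) = 7*u**2
M(J(6*(-2 + 2)), -102) - 1*13640 = 7*(-102)**2 - 1*13640 = 7*10404 - 13640 = 72828 - 13640 = 59188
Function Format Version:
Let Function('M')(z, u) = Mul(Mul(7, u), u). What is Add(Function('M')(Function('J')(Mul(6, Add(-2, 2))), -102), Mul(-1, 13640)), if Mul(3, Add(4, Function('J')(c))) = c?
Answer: 59188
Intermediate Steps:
Function('J')(c) = Add(-4, Mul(Rational(1, 3), c))
Function('M')(z, u) = Mul(7, Pow(u, 2))
Add(Function('M')(Function('J')(Mul(6, Add(-2, 2))), -102), Mul(-1, 13640)) = Add(Mul(7, Pow(-102, 2)), Mul(-1, 13640)) = Add(Mul(7, 10404), -13640) = Add(72828, -13640) = 59188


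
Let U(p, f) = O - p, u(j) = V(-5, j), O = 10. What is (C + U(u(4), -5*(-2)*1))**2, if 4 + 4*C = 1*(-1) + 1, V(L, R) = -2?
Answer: 121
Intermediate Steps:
u(j) = -2
U(p, f) = 10 - p
C = -1 (C = -1 + (1*(-1) + 1)/4 = -1 + (-1 + 1)/4 = -1 + (1/4)*0 = -1 + 0 = -1)
(C + U(u(4), -5*(-2)*1))**2 = (-1 + (10 - 1*(-2)))**2 = (-1 + (10 + 2))**2 = (-1 + 12)**2 = 11**2 = 121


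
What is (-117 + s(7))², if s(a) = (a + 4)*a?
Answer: 1600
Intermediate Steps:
s(a) = a*(4 + a) (s(a) = (4 + a)*a = a*(4 + a))
(-117 + s(7))² = (-117 + 7*(4 + 7))² = (-117 + 7*11)² = (-117 + 77)² = (-40)² = 1600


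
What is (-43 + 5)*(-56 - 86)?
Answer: 5396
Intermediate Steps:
(-43 + 5)*(-56 - 86) = -38*(-142) = 5396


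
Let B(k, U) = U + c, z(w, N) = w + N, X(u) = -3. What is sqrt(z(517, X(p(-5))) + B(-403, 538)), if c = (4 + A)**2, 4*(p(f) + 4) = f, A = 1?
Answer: sqrt(1077) ≈ 32.818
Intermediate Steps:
p(f) = -4 + f/4
z(w, N) = N + w
c = 25 (c = (4 + 1)**2 = 5**2 = 25)
B(k, U) = 25 + U (B(k, U) = U + 25 = 25 + U)
sqrt(z(517, X(p(-5))) + B(-403, 538)) = sqrt((-3 + 517) + (25 + 538)) = sqrt(514 + 563) = sqrt(1077)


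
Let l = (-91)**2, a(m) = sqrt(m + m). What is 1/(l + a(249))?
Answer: 8281/68574463 - sqrt(498)/68574463 ≈ 0.00012043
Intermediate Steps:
a(m) = sqrt(2)*sqrt(m) (a(m) = sqrt(2*m) = sqrt(2)*sqrt(m))
l = 8281
1/(l + a(249)) = 1/(8281 + sqrt(2)*sqrt(249)) = 1/(8281 + sqrt(498))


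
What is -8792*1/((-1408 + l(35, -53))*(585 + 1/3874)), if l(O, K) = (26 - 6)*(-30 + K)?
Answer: 655004/133711169 ≈ 0.0048986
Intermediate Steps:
l(O, K) = -600 + 20*K (l(O, K) = 20*(-30 + K) = -600 + 20*K)
-8792*1/((-1408 + l(35, -53))*(585 + 1/3874)) = -8792*1/((-1408 + (-600 + 20*(-53)))*(585 + 1/3874)) = -8792*1/((-1408 + (-600 - 1060))*(585 + 1/3874)) = -8792*3874/(2266291*(-1408 - 1660)) = -8792/((-3068*2266291/3874)) = -8792/(-267422338/149) = -8792*(-149/267422338) = 655004/133711169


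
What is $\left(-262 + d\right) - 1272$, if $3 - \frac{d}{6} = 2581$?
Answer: $-17002$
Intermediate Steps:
$d = -15468$ ($d = 18 - 15486 = -15468$)
$\left(-262 + d\right) - 1272 = \left(-262 - 15468\right) - 1272 = -15730 - 1272 = -17002$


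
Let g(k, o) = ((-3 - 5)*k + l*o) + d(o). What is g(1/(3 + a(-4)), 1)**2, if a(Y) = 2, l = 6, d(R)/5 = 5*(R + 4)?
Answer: 418609/25 ≈ 16744.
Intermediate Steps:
d(R) = 100 + 25*R (d(R) = 5*(5*(R + 4)) = 5*(5*(4 + R)) = 5*(20 + 5*R) = 100 + 25*R)
g(k, o) = 100 - 8*k + 31*o (g(k, o) = ((-3 - 5)*k + 6*o) + (100 + 25*o) = (-8*k + 6*o) + (100 + 25*o) = 100 - 8*k + 31*o)
g(1/(3 + a(-4)), 1)**2 = (100 - 8/(3 + 2) + 31*1)**2 = (100 - 8/5 + 31)**2 = (647/5)**2 = 418609/25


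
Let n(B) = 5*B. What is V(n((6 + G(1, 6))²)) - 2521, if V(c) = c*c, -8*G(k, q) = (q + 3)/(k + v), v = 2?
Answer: 92189609/4096 ≈ 22507.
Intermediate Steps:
G(k, q) = -(3 + q)/(8*(2 + k)) (G(k, q) = -(q + 3)/(8*(k + 2)) = -(3 + q)/(8*(2 + k)))
V(c) = c²
V(n((6 + G(1, 6))²)) - 2521 = (5*(6 + (-3 - 1*6)/(8*(2 + 1)))²)² - 2521 = (5*(6 + (⅛)*(-3 - 6)/3)²)² - 2521 = (5*(6 + (⅛)*(⅓)*(-9))²)² - 2521 = (5*(6 - 3/8)²)² - 2521 = (5*(45/8)²)² - 2521 = (5*(2025/64))² - 2521 = (10125/64)² - 2521 = 102515625/4096 - 2521 = 92189609/4096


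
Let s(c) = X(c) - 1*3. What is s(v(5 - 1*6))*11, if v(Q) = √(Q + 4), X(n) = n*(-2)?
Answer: -33 - 22*√3 ≈ -71.105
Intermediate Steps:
X(n) = -2*n
v(Q) = √(4 + Q)
s(c) = -3 - 2*c (s(c) = -2*c - 1*3 = -2*c - 3 = -3 - 2*c)
s(v(5 - 1*6))*11 = (-3 - 2*√(4 + (5 - 1*6)))*11 = (-3 - 2*√(4 + (5 - 6)))*11 = (-3 - 2*√(4 - 1))*11 = (-3 - 2*√3)*11 = -33 - 22*√3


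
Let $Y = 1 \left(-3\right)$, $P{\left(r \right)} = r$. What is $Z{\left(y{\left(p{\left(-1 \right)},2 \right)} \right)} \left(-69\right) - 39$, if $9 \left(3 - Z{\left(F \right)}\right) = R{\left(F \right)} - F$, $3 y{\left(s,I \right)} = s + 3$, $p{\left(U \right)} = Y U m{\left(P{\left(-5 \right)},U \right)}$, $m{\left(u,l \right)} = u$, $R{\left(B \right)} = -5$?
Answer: $- \frac{761}{3} \approx -253.67$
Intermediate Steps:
$Y = -3$
$p{\left(U \right)} = 15 U$ ($p{\left(U \right)} = - 3 U \left(-5\right) = - 3 \left(- 5 U\right) = 15 U$)
$y{\left(s,I \right)} = 1 + \frac{s}{3}$ ($y{\left(s,I \right)} = \frac{s + 3}{3} = \frac{3 + s}{3} = 1 + \frac{s}{3}$)
$Z{\left(F \right)} = \frac{32}{9} + \frac{F}{9}$ ($Z{\left(F \right)} = 3 - \frac{-5 - F}{9} = 3 + \left(\frac{5}{9} + \frac{F}{9}\right) = \frac{32}{9} + \frac{F}{9}$)
$Z{\left(y{\left(p{\left(-1 \right)},2 \right)} \right)} \left(-69\right) - 39 = \left(\frac{32}{9} + \frac{1 + \frac{15 \left(-1\right)}{3}}{9}\right) \left(-69\right) - 39 = \left(\frac{32}{9} + \frac{1 + \frac{1}{3} \left(-15\right)}{9}\right) \left(-69\right) - 39 = \left(\frac{32}{9} + \frac{1 - 5}{9}\right) \left(-69\right) - 39 = \left(\frac{32}{9} + \frac{1}{9} \left(-4\right)\right) \left(-69\right) - 39 = \left(\frac{32}{9} - \frac{4}{9}\right) \left(-69\right) - 39 = \frac{28}{9} \left(-69\right) - 39 = - \frac{644}{3} - 39 = - \frac{761}{3}$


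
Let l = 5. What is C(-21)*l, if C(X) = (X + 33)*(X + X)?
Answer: -2520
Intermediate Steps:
C(X) = 2*X*(33 + X) (C(X) = (33 + X)*(2*X) = 2*X*(33 + X))
C(-21)*l = (2*(-21)*(33 - 21))*5 = (2*(-21)*12)*5 = -504*5 = -2520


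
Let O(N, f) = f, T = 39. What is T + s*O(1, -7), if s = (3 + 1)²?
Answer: -73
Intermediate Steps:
s = 16 (s = 4² = 16)
T + s*O(1, -7) = 39 + 16*(-7) = 39 - 112 = -73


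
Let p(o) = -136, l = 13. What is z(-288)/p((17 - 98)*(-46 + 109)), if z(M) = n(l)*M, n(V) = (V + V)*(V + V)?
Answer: 24336/17 ≈ 1431.5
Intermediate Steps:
n(V) = 4*V² (n(V) = (2*V)*(2*V) = 4*V²)
z(M) = 676*M (z(M) = (4*13²)*M = (4*169)*M = 676*M)
z(-288)/p((17 - 98)*(-46 + 109)) = (676*(-288))/(-136) = -194688*(-1/136) = 24336/17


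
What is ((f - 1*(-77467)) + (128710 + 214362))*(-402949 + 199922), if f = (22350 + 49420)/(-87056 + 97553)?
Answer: -896256530239631/10497 ≈ -8.5382e+10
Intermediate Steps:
f = 71770/10497 ≈ 6.8372
((f - 1*(-77467)) + (128710 + 214362))*(-402949 + 199922) = ((71770/10497 - 1*(-77467)) + (128710 + 214362))*(-402949 + 199922) = ((71770/10497 + 77467) + 343072)*(-203027) = (813242869/10497 + 343072)*(-203027) = (4414469653/10497)*(-203027) = -896256530239631/10497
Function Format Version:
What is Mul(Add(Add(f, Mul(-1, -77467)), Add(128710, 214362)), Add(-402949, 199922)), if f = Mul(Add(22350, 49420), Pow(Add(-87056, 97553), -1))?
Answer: Rational(-896256530239631, 10497) ≈ -8.5382e+10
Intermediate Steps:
f = Rational(71770, 10497) (f = Mul(71770, Pow(10497, -1)) = Mul(71770, Rational(1, 10497)) = Rational(71770, 10497) ≈ 6.8372)
Mul(Add(Add(f, Mul(-1, -77467)), Add(128710, 214362)), Add(-402949, 199922)) = Mul(Add(Add(Rational(71770, 10497), Mul(-1, -77467)), Add(128710, 214362)), Add(-402949, 199922)) = Mul(Add(Add(Rational(71770, 10497), 77467), 343072), -203027) = Mul(Add(Rational(813242869, 10497), 343072), -203027) = Mul(Rational(4414469653, 10497), -203027) = Rational(-896256530239631, 10497)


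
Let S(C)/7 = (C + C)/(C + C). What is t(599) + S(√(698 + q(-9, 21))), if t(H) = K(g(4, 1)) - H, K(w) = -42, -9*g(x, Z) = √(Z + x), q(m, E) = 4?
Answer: -634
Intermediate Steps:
g(x, Z) = -√(Z + x)/9
t(H) = -42 - H
S(C) = 7 (S(C) = 7*((C + C)/(C + C)) = 7*((2*C)/((2*C))) = 7*((2*C)*(1/(2*C))) = 7*1 = 7)
t(599) + S(√(698 + q(-9, 21))) = (-42 - 1*599) + 7 = (-42 - 599) + 7 = -641 + 7 = -634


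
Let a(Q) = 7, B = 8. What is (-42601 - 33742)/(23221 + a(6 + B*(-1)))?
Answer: -76343/23228 ≈ -3.2867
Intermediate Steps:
(-42601 - 33742)/(23221 + a(6 + B*(-1))) = (-42601 - 33742)/(23221 + 7) = -76343/23228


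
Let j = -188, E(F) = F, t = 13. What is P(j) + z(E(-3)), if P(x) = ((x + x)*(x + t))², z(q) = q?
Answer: 4329639997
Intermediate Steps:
P(x) = 4*x²*(13 + x)² (P(x) = ((x + x)*(x + 13))² = ((2*x)*(13 + x))² = (2*x*(13 + x))² = 4*x²*(13 + x)²)
P(j) + z(E(-3)) = 4*(-188)²*(13 - 188)² - 3 = 4*35344*(-175)² - 3 = 4*35344*30625 - 3 = 4329640000 - 3 = 4329639997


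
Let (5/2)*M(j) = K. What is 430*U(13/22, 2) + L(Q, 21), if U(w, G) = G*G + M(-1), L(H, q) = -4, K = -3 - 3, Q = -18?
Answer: 684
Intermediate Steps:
K = -6
M(j) = -12/5 (M(j) = (2/5)*(-6) = -12/5)
U(w, G) = -12/5 + G**2 (U(w, G) = G*G - 12/5 = G**2 - 12/5 = -12/5 + G**2)
430*U(13/22, 2) + L(Q, 21) = 430*(-12/5 + 2**2) - 4 = 430*(-12/5 + 4) - 4 = 430*(8/5) - 4 = 688 - 4 = 684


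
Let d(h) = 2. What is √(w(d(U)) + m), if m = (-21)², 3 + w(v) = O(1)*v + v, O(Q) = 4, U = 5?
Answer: 8*√7 ≈ 21.166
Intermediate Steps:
w(v) = -3 + 5*v (w(v) = -3 + (4*v + v) = -3 + 5*v)
m = 441
√(w(d(U)) + m) = √((-3 + 5*2) + 441) = √((-3 + 10) + 441) = √(7 + 441) = √448 = 8*√7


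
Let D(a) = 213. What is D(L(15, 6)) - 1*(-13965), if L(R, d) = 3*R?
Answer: 14178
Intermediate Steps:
D(L(15, 6)) - 1*(-13965) = 213 - 1*(-13965) = 213 + 13965 = 14178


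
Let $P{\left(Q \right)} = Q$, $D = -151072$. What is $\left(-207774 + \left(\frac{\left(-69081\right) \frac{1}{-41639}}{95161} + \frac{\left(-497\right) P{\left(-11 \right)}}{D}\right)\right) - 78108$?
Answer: $- \frac{171131569558151646677}{598609034168288} \approx -2.8588 \cdot 10^{5}$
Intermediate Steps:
$\left(-207774 + \left(\frac{\left(-69081\right) \frac{1}{-41639}}{95161} + \frac{\left(-497\right) P{\left(-11 \right)}}{D}\right)\right) - 78108 = \left(-207774 + \left(\frac{\left(-69081\right) \frac{1}{-41639}}{95161} + \frac{\left(-497\right) \left(-11\right)}{-151072}\right)\right) - 78108 = \left(-207774 + \left(\left(-69081\right) \left(- \frac{1}{41639}\right) \frac{1}{95161} + 5467 \left(- \frac{1}{151072}\right)\right)\right) - 78108 = \left(-207774 + \left(\frac{69081}{41639} \cdot \frac{1}{95161} - \frac{5467}{151072}\right)\right) - 78108 = \left(-207774 + \left(\frac{69081}{3962408879} - \frac{5467}{151072}\right)\right) - 78108 = \left(-207774 - \frac{21652053136661}{598609034168288}\right) - 78108 = - \frac{124375415117335007573}{598609034168288} - 78108 = - \frac{171131569558151646677}{598609034168288}$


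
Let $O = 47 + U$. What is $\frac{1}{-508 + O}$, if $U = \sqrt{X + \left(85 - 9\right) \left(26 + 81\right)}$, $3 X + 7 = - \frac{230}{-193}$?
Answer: $- \frac{266919}{118342352} - \frac{\sqrt{2725530753}}{118342352} \approx -0.0026966$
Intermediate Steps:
$X = - \frac{1121}{579}$ ($X = - \frac{7}{3} + \frac{\left(-230\right) \frac{1}{-193}}{3} = - \frac{7}{3} + \frac{\left(-230\right) \left(- \frac{1}{193}\right)}{3} = - \frac{7}{3} + \frac{1}{3} \cdot \frac{230}{193} = - \frac{7}{3} + \frac{230}{579} = - \frac{1121}{579} \approx -1.9361$)
$U = \frac{\sqrt{2725530753}}{579}$ ($U = \sqrt{- \frac{1121}{579} + \left(85 - 9\right) \left(26 + 81\right)} = \sqrt{- \frac{1121}{579} + 76 \cdot 107} = \sqrt{- \frac{1121}{579} + 8132} = \sqrt{\frac{4707307}{579}} = \frac{\sqrt{2725530753}}{579} \approx 90.167$)
$O = 47 + \frac{\sqrt{2725530753}}{579} \approx 137.17$
$\frac{1}{-508 + O} = \frac{1}{-508 + \left(47 + \frac{\sqrt{2725530753}}{579}\right)} = \frac{1}{-461 + \frac{\sqrt{2725530753}}{579}}$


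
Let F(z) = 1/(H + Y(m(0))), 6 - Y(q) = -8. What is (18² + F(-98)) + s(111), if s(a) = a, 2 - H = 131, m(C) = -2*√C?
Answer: 50024/115 ≈ 434.99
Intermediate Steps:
Y(q) = 14 (Y(q) = 6 - 1*(-8) = 6 + 8 = 14)
H = -129 (H = 2 - 1*131 = 2 - 131 = -129)
F(z) = -1/115 (F(z) = 1/(-129 + 14) = 1/(-115) = -1/115)
(18² + F(-98)) + s(111) = (18² - 1/115) + 111 = (324 - 1/115) + 111 = 37259/115 + 111 = 50024/115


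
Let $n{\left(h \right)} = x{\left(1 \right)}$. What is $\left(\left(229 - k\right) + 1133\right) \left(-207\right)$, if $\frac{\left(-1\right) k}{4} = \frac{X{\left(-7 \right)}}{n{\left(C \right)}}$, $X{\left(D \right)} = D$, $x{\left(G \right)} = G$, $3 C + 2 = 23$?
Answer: $-276138$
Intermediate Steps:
$C = 7$ ($C = - \frac{2}{3} + \frac{1}{3} \cdot 23 = - \frac{2}{3} + \frac{23}{3} = 7$)
$n{\left(h \right)} = 1$
$k = 28$ ($k = - 4 \left(- \frac{7}{1}\right) = - 4 \left(\left(-7\right) 1\right) = \left(-4\right) \left(-7\right) = 28$)
$\left(\left(229 - k\right) + 1133\right) \left(-207\right) = \left(\left(229 - 28\right) + 1133\right) \left(-207\right) = \left(201 + 1133\right) \left(-207\right) = 1334 \left(-207\right) = -276138$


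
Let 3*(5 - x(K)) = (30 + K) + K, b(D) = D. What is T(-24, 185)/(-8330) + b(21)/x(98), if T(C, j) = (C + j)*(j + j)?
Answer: -187058/25109 ≈ -7.4498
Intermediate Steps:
x(K) = -5 - 2*K/3 (x(K) = 5 - ((30 + K) + K)/3 = 5 - (30 + 2*K)/3 = 5 + (-10 - 2*K/3) = -5 - 2*K/3)
T(C, j) = 2*j*(C + j) (T(C, j) = (C + j)*(2*j) = 2*j*(C + j))
T(-24, 185)/(-8330) + b(21)/x(98) = (2*185*(-24 + 185))/(-8330) + 21/(-5 - 2/3*98) = (2*185*161)*(-1/8330) + 21/(-5 - 196/3) = 59570*(-1/8330) + 21/(-211/3) = -851/119 + 21*(-3/211) = -851/119 - 63/211 = -187058/25109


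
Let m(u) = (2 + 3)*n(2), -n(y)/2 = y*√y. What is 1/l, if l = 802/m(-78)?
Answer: -10*√2/401 ≈ -0.035267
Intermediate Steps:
n(y) = -2*y^(3/2) (n(y) = -2*y*√y = -2*y^(3/2))
m(u) = -20*√2 (m(u) = (2 + 3)*(-4*√2) = 5*(-4*√2) = -20*√2)
l = -401*√2/20 (l = 802/((-20*√2)) = 802*(-√2/40) = -401*√2/20 ≈ -28.355)
1/l = 1/(-401*√2/20) = -10*√2/401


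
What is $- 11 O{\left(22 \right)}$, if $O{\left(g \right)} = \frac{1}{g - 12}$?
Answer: $- \frac{11}{10} \approx -1.1$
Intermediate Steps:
$O{\left(g \right)} = \frac{1}{-12 + g}$
$- 11 O{\left(22 \right)} = - \frac{11}{-12 + 22} = - \frac{11}{10}$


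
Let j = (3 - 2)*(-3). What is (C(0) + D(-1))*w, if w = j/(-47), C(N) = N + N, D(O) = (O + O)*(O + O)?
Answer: 12/47 ≈ 0.25532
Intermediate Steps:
j = -3 (j = 1*(-3) = -3)
D(O) = 4*O**2 (D(O) = (2*O)*(2*O) = 4*O**2)
C(N) = 2*N
w = 3/47 (w = -3/(-47) = -3*(-1/47) = 3/47 ≈ 0.063830)
(C(0) + D(-1))*w = (2*0 + 4*(-1)**2)*(3/47) = (0 + 4*1)*(3/47) = (0 + 4)*(3/47) = 4*(3/47) = 12/47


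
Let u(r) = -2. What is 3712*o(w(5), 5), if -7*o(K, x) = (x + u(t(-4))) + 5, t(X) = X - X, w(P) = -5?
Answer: -29696/7 ≈ -4242.3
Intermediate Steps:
t(X) = 0
o(K, x) = -3/7 - x/7 (o(K, x) = -((x - 2) + 5)/7 = -((-2 + x) + 5)/7 = -(3 + x)/7 = -3/7 - x/7)
3712*o(w(5), 5) = 3712*(-3/7 - ⅐*5) = 3712*(-3/7 - 5/7) = 3712*(-8/7) = -29696/7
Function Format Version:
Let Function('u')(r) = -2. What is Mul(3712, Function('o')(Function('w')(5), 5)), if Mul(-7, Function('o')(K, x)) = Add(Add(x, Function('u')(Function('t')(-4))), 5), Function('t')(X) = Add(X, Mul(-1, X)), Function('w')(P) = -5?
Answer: Rational(-29696, 7) ≈ -4242.3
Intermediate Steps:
Function('t')(X) = 0
Function('o')(K, x) = Add(Rational(-3, 7), Mul(Rational(-1, 7), x)) (Function('o')(K, x) = Mul(Rational(-1, 7), Add(Add(x, -2), 5)) = Mul(Rational(-1, 7), Add(Add(-2, x), 5)) = Mul(Rational(-1, 7), Add(3, x)) = Add(Rational(-3, 7), Mul(Rational(-1, 7), x)))
Mul(3712, Function('o')(Function('w')(5), 5)) = Mul(3712, Add(Rational(-3, 7), Mul(Rational(-1, 7), 5))) = Mul(3712, Add(Rational(-3, 7), Rational(-5, 7))) = Mul(3712, Rational(-8, 7)) = Rational(-29696, 7)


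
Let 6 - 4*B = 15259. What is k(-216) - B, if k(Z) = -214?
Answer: 14397/4 ≈ 3599.3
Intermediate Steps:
B = -15253/4 (B = 3/2 - ¼*15259 = 3/2 - 15259/4 = -15253/4 ≈ -3813.3)
k(-216) - B = -214 - 1*(-15253/4) = -214 + 15253/4 = 14397/4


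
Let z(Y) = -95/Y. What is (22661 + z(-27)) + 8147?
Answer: 831911/27 ≈ 30812.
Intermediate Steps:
(22661 + z(-27)) + 8147 = (22661 - 95/(-27)) + 8147 = (22661 - 95*(-1/27)) + 8147 = (22661 + 95/27) + 8147 = 611942/27 + 8147 = 831911/27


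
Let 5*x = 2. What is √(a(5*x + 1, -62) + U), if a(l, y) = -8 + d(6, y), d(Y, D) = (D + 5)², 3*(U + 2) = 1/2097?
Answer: 5*√569728338/2097 ≈ 56.912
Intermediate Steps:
x = ⅖ (x = (⅕)*2 = ⅖ ≈ 0.40000)
U = -12581/6291 (U = -2 + (⅓)/2097 = -2 + (⅓)*(1/2097) = -2 + 1/6291 = -12581/6291 ≈ -1.9998)
d(Y, D) = (5 + D)²
a(l, y) = -8 + (5 + y)²
√(a(5*x + 1, -62) + U) = √((-8 + (5 - 62)²) - 12581/6291) = √((-8 + (-57)²) - 12581/6291) = √((-8 + 3249) - 12581/6291) = √(3241 - 12581/6291) = √(20376550/6291) = 5*√569728338/2097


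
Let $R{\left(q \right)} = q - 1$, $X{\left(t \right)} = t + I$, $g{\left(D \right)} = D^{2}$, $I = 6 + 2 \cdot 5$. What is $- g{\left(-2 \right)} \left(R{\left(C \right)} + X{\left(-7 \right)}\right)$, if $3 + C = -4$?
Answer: $-4$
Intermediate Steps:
$C = -7$ ($C = -3 - 4 = -7$)
$I = 16$ ($I = 6 + 10 = 16$)
$X{\left(t \right)} = 16 + t$ ($X{\left(t \right)} = t + 16 = 16 + t$)
$R{\left(q \right)} = -1 + q$ ($R{\left(q \right)} = q - 1 = -1 + q$)
$- g{\left(-2 \right)} \left(R{\left(C \right)} + X{\left(-7 \right)}\right) = - \left(-2\right)^{2} \left(\left(-1 - 7\right) + \left(16 - 7\right)\right) = \left(-1\right) 4 \left(-8 + 9\right) = \left(-4\right) 1 = -4$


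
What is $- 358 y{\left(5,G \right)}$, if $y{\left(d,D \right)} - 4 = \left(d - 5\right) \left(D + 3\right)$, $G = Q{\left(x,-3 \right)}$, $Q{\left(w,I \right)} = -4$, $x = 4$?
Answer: $-1432$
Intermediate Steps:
$G = -4$
$y{\left(d,D \right)} = 4 + \left(-5 + d\right) \left(3 + D\right)$ ($y{\left(d,D \right)} = 4 + \left(d - 5\right) \left(D + 3\right) = 4 + \left(-5 + d\right) \left(3 + D\right)$)
$- 358 y{\left(5,G \right)} = - 358 \left(-11 - -20 + 3 \cdot 5 - 20\right) = - 358 \left(-11 + 20 + 15 - 20\right) = \left(-358\right) 4 = -1432$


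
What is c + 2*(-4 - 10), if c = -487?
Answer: -515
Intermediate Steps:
c + 2*(-4 - 10) = -487 + 2*(-4 - 10) = -487 + 2*(-14) = -487 - 28 = -515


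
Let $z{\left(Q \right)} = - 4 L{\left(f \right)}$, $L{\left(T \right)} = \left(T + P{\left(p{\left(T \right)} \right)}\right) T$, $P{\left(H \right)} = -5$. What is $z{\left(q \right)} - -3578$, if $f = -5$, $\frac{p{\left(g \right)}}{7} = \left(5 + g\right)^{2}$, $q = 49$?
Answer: $3378$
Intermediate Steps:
$p{\left(g \right)} = 7 \left(5 + g\right)^{2}$
$L{\left(T \right)} = T \left(-5 + T\right)$ ($L{\left(T \right)} = \left(T - 5\right) T = \left(-5 + T\right) T = T \left(-5 + T\right)$)
$z{\left(Q \right)} = -200$ ($z{\left(Q \right)} = - 4 \left(- 5 \left(-5 - 5\right)\right) = - 4 \left(\left(-5\right) \left(-10\right)\right) = \left(-4\right) 50 = -200$)
$z{\left(q \right)} - -3578 = -200 - -3578 = -200 + 3578 = 3378$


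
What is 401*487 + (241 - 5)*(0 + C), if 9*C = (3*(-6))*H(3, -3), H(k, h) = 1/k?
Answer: 585389/3 ≈ 1.9513e+5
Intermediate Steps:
C = -⅔ (C = ((3*(-6))/3)/9 = (-18*⅓)/9 = (⅑)*(-6) = -⅔ ≈ -0.66667)
401*487 + (241 - 5)*(0 + C) = 401*487 + (241 - 5)*(0 - ⅔) = 195287 + 236*(-⅔) = 195287 - 472/3 = 585389/3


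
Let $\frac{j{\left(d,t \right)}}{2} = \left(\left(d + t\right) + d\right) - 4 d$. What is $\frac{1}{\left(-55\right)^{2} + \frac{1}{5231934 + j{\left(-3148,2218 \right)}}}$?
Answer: $\frac{5248962}{15878110051} \approx 0.00033058$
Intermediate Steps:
$j{\left(d,t \right)} = - 4 d + 2 t$ ($j{\left(d,t \right)} = 2 \left(\left(\left(d + t\right) + d\right) - 4 d\right) = 2 \left(\left(t + 2 d\right) - 4 d\right) = 2 \left(t - 2 d\right) = - 4 d + 2 t$)
$\frac{1}{\left(-55\right)^{2} + \frac{1}{5231934 + j{\left(-3148,2218 \right)}}} = \frac{1}{\left(-55\right)^{2} + \frac{1}{5231934 + \left(\left(-4\right) \left(-3148\right) + 2 \cdot 2218\right)}} = \frac{1}{3025 + \frac{1}{5231934 + \left(12592 + 4436\right)}} = \frac{1}{3025 + \frac{1}{5231934 + 17028}} = \frac{1}{3025 + \frac{1}{5248962}} = \frac{1}{\frac{15878110051}{5248962}} = \frac{5248962}{15878110051}$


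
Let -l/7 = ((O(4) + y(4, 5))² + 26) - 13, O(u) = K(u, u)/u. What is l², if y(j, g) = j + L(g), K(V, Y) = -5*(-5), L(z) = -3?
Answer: 53919649/256 ≈ 2.1062e+5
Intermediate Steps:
K(V, Y) = 25
O(u) = 25/u
y(j, g) = -3 + j (y(j, g) = j - 3 = -3 + j)
l = -7343/16 (l = -7*(((25/4 + (-3 + 4))² + 26) - 13) = -7*(((25*(¼) + 1)² + 26) - 13) = -7*(((25/4 + 1)² + 26) - 13) = -7*(((29/4)² + 26) - 13) = -7*((841/16 + 26) - 13) = -7*(1257/16 - 13) = -7*1049/16 = -7343/16 ≈ -458.94)
l² = (-7343/16)² = 53919649/256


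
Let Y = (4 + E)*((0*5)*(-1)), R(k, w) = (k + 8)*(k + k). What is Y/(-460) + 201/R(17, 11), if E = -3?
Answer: 201/850 ≈ 0.23647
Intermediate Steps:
R(k, w) = 2*k*(8 + k) (R(k, w) = (8 + k)*(2*k) = 2*k*(8 + k))
Y = 0 (Y = (4 - 3)*((0*5)*(-1)) = 1*(0*(-1)) = 1*0 = 0)
Y/(-460) + 201/R(17, 11) = 0/(-460) + 201/((2*17*(8 + 17))) = 0*(-1/460) + 201/((2*17*25)) = 0 + 201/850 = 201/850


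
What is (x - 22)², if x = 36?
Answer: 196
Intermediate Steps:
(x - 22)² = (36 - 22)² = 14² = 196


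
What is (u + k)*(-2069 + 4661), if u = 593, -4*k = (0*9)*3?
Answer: 1537056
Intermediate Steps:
k = 0 (k = -0*9*3/4 = -0*3 = -¼*0 = 0)
(u + k)*(-2069 + 4661) = (593 + 0)*(-2069 + 4661) = 593*2592 = 1537056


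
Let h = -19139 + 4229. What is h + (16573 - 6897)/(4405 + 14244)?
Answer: -278046914/18649 ≈ -14909.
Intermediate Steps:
h = -14910
h + (16573 - 6897)/(4405 + 14244) = -14910 + (16573 - 6897)/(4405 + 14244) = -14910 + 9676/18649 = -278046914/18649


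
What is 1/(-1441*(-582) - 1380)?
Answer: 1/837282 ≈ 1.1943e-6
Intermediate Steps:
1/(-1441*(-582) - 1380) = 1/(838662 - 1380) = 1/837282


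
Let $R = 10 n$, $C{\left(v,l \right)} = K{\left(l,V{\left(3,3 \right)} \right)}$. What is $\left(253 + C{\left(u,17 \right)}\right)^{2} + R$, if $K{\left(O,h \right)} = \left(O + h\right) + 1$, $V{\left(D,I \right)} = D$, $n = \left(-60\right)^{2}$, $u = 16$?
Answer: $111076$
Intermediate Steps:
$n = 3600$
$K{\left(O,h \right)} = 1 + O + h$
$C{\left(v,l \right)} = 4 + l$ ($C{\left(v,l \right)} = 1 + l + 3 = 4 + l$)
$R = 36000$ ($R = 10 \cdot 3600 = 36000$)
$\left(253 + C{\left(u,17 \right)}\right)^{2} + R = \left(253 + \left(4 + 17\right)\right)^{2} + 36000 = \left(253 + 21\right)^{2} + 36000 = 274^{2} + 36000 = 75076 + 36000 = 111076$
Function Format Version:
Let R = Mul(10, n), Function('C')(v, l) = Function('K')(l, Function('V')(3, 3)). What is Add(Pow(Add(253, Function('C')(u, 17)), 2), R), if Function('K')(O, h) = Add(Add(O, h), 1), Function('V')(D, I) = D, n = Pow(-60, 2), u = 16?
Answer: 111076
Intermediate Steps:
n = 3600
Function('K')(O, h) = Add(1, O, h)
Function('C')(v, l) = Add(4, l) (Function('C')(v, l) = Add(1, l, 3) = Add(4, l))
R = 36000 (R = Mul(10, 3600) = 36000)
Add(Pow(Add(253, Function('C')(u, 17)), 2), R) = Add(Pow(Add(253, Add(4, 17)), 2), 36000) = Add(Pow(Add(253, 21), 2), 36000) = Add(Pow(274, 2), 36000) = Add(75076, 36000) = 111076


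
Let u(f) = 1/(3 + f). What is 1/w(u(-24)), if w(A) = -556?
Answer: -1/556 ≈ -0.0017986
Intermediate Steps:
1/w(u(-24)) = 1/(-556) = -1/556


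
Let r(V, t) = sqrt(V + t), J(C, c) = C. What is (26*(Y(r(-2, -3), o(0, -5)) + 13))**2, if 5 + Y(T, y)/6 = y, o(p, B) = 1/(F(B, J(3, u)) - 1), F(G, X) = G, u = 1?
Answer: 219024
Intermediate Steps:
o(p, B) = 1/(-1 + B) (o(p, B) = 1/(B - 1) = 1/(-1 + B))
Y(T, y) = -30 + 6*y
(26*(Y(r(-2, -3), o(0, -5)) + 13))**2 = (26*((-30 + 6/(-1 - 5)) + 13))**2 = (26*((-30 + 6/(-6)) + 13))**2 = (26*((-30 + 6*(-1/6)) + 13))**2 = (26*((-30 - 1) + 13))**2 = (26*(-31 + 13))**2 = (26*(-18))**2 = (-468)**2 = 219024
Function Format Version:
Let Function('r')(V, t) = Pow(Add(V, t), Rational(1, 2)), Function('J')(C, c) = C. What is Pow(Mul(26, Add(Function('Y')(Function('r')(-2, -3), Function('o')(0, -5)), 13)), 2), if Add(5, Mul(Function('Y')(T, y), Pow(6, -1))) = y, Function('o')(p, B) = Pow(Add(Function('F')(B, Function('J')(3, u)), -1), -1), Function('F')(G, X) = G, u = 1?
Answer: 219024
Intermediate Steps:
Function('o')(p, B) = Pow(Add(-1, B), -1) (Function('o')(p, B) = Pow(Add(B, -1), -1) = Pow(Add(-1, B), -1))
Function('Y')(T, y) = Add(-30, Mul(6, y))
Pow(Mul(26, Add(Function('Y')(Function('r')(-2, -3), Function('o')(0, -5)), 13)), 2) = Pow(Mul(26, Add(Add(-30, Mul(6, Pow(Add(-1, -5), -1))), 13)), 2) = Pow(Mul(26, Add(Add(-30, Mul(6, Pow(-6, -1))), 13)), 2) = Pow(Mul(26, Add(Add(-30, Mul(6, Rational(-1, 6))), 13)), 2) = Pow(Mul(26, Add(Add(-30, -1), 13)), 2) = Pow(Mul(26, Add(-31, 13)), 2) = Pow(Mul(26, -18), 2) = Pow(-468, 2) = 219024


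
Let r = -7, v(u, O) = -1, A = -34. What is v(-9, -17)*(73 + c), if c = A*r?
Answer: -311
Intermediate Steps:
c = 238 (c = -34*(-7) = 238)
v(-9, -17)*(73 + c) = -(73 + 238) = -1*311 = -311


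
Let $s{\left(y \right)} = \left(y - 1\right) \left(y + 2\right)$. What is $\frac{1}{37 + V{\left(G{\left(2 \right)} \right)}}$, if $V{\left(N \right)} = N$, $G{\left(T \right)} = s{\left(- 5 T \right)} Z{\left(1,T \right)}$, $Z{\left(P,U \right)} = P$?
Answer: $\frac{1}{125} \approx 0.008$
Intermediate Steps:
$s{\left(y \right)} = \left(-1 + y\right) \left(2 + y\right)$
$G{\left(T \right)} = -2 - 5 T + 25 T^{2}$ ($G{\left(T \right)} = \left(-2 - 5 T + \left(- 5 T\right)^{2}\right) 1 = \left(-2 - 5 T + 25 T^{2}\right) 1 = -2 - 5 T + 25 T^{2}$)
$\frac{1}{37 + V{\left(G{\left(2 \right)} \right)}} = \frac{1}{37 - \left(12 - 100\right)} = \frac{1}{37 - -88} = \frac{1}{37 + 88} = \frac{1}{125}$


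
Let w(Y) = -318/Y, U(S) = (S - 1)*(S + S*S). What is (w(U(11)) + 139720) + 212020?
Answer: 77382747/220 ≈ 3.5174e+5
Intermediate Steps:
U(S) = (-1 + S)*(S + S**2)
(w(U(11)) + 139720) + 212020 = (-318/(11**3 - 1*11) + 139720) + 212020 = (-318/(1331 - 11) + 139720) + 212020 = (-318/1320 + 139720) + 212020 = (-318*1/1320 + 139720) + 212020 = (-53/220 + 139720) + 212020 = 30738347/220 + 212020 = 77382747/220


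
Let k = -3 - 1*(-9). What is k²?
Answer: 36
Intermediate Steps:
k = 6 (k = -3 + 9 = 6)
k² = 6² = 36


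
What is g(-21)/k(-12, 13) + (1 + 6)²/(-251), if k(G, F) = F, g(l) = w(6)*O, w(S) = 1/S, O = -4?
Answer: -2413/9789 ≈ -0.24650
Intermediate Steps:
g(l) = -⅔ (g(l) = -4/6 = (⅙)*(-4) = -⅔)
g(-21)/k(-12, 13) + (1 + 6)²/(-251) = -⅔/13 + (1 + 6)²/(-251) = -⅔*1/13 + 7²*(-1/251) = -2/39 + 49*(-1/251) = -2/39 - 49/251 = -2413/9789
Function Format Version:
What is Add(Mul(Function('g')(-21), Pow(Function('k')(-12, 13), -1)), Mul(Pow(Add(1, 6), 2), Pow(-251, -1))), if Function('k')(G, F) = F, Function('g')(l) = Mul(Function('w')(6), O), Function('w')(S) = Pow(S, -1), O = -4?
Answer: Rational(-2413, 9789) ≈ -0.24650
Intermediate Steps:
Function('g')(l) = Rational(-2, 3) (Function('g')(l) = Mul(Pow(6, -1), -4) = Mul(Rational(1, 6), -4) = Rational(-2, 3))
Add(Mul(Function('g')(-21), Pow(Function('k')(-12, 13), -1)), Mul(Pow(Add(1, 6), 2), Pow(-251, -1))) = Add(Mul(Rational(-2, 3), Pow(13, -1)), Mul(Pow(Add(1, 6), 2), Pow(-251, -1))) = Add(Mul(Rational(-2, 3), Rational(1, 13)), Mul(Pow(7, 2), Rational(-1, 251))) = Add(Rational(-2, 39), Mul(49, Rational(-1, 251))) = Add(Rational(-2, 39), Rational(-49, 251)) = Rational(-2413, 9789)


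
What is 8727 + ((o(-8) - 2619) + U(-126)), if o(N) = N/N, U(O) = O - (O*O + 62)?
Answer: -9955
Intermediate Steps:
U(O) = -62 + O - O² (U(O) = O - (O² + 62) = O - (62 + O²) = O + (-62 - O²) = -62 + O - O²)
o(N) = 1
8727 + ((o(-8) - 2619) + U(-126)) = 8727 + ((1 - 2619) + (-62 - 126 - 1*(-126)²)) = 8727 + (-2618 + (-62 - 126 - 1*15876)) = 8727 + (-2618 + (-62 - 126 - 15876)) = 8727 + (-2618 - 16064) = 8727 - 18682 = -9955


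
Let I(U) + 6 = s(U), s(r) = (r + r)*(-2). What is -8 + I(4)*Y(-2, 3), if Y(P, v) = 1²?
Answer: -30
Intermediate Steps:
Y(P, v) = 1
s(r) = -4*r (s(r) = (2*r)*(-2) = -4*r)
I(U) = -6 - 4*U
-8 + I(4)*Y(-2, 3) = -8 + (-6 - 4*4)*1 = -8 + (-6 - 16)*1 = -8 - 22*1 = -8 - 22 = -30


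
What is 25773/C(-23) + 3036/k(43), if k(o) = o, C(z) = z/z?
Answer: 1111275/43 ≈ 25844.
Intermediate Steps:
C(z) = 1
25773/C(-23) + 3036/k(43) = 25773/1 + 3036/43 = 25773*1 + 3036*(1/43) = 25773 + 3036/43 = 1111275/43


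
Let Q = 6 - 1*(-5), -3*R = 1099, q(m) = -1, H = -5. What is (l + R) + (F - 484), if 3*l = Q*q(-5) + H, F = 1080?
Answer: 673/3 ≈ 224.33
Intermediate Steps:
R = -1099/3 (R = -⅓*1099 = -1099/3 ≈ -366.33)
Q = 11 (Q = 6 + 5 = 11)
l = -16/3 (l = (11*(-1) - 5)/3 = (-11 - 5)/3 = (⅓)*(-16) = -16/3 ≈ -5.3333)
(l + R) + (F - 484) = (-16/3 - 1099/3) + (1080 - 484) = -1115/3 + 596 = 673/3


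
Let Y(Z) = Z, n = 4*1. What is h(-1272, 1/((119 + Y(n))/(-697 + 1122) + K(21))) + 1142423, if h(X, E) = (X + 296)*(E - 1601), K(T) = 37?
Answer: 5358551169/1981 ≈ 2.7050e+6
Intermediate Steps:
n = 4
h(X, E) = (-1601 + E)*(296 + X) (h(X, E) = (296 + X)*(-1601 + E) = (-1601 + E)*(296 + X))
h(-1272, 1/((119 + Y(n))/(-697 + 1122) + K(21))) + 1142423 = (-473896 - 1601*(-1272) + 296/((119 + 4)/(-697 + 1122) + 37) - 1272/((119 + 4)/(-697 + 1122) + 37)) + 1142423 = (-473896 + 2036472 + 296/(123/425 + 37) - 1272/(123/425 + 37)) + 1142423 = (-473896 + 2036472 + 296/(15848/425) - 1272/(15848/425)) + 1142423 = (-473896 + 2036472 + 296*(425/15848) + (425/15848)*(-1272)) + 1142423 = (-473896 + 2036472 + 15725/1981 - 67575/1981) + 1142423 = 3095411206/1981 + 1142423 = 5358551169/1981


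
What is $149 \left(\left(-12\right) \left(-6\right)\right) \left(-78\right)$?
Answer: $-836784$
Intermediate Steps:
$149 \left(\left(-12\right) \left(-6\right)\right) \left(-78\right) = 149 \cdot 72 \left(-78\right) = 10728 \left(-78\right) = -836784$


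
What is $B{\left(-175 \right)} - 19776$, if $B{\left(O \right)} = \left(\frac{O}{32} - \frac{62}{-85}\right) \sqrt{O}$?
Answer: $-19776 - \frac{12891 i \sqrt{7}}{544} \approx -19776.0 - 62.696 i$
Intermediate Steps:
$B{\left(O \right)} = \sqrt{O} \left(\frac{62}{85} + \frac{O}{32}\right)$ ($B{\left(O \right)} = \left(O \frac{1}{32} - - \frac{62}{85}\right) \sqrt{O} = \left(\frac{O}{32} + \frac{62}{85}\right) \sqrt{O} = \left(\frac{62}{85} + \frac{O}{32}\right) \sqrt{O} = \sqrt{O} \left(\frac{62}{85} + \frac{O}{32}\right)$)
$B{\left(-175 \right)} - 19776 = \frac{\sqrt{-175} \left(1984 + 85 \left(-175\right)\right)}{2720} - 19776 = \frac{5 i \sqrt{7} \left(1984 - 14875\right)}{2720} - 19776 = \frac{1}{2720} \cdot 5 i \sqrt{7} \left(-12891\right) - 19776 = - \frac{12891 i \sqrt{7}}{544} - 19776 = -19776 - \frac{12891 i \sqrt{7}}{544}$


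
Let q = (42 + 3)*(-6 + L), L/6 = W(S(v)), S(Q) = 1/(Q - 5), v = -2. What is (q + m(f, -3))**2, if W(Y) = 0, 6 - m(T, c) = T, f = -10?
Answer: 64516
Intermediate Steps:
S(Q) = 1/(-5 + Q)
m(T, c) = 6 - T
L = 0 (L = 6*0 = 0)
q = -270 (q = (42 + 3)*(-6 + 0) = 45*(-6) = -270)
(q + m(f, -3))**2 = (-270 + (6 - 1*(-10)))**2 = (-270 + (6 + 10))**2 = (-270 + 16)**2 = (-254)**2 = 64516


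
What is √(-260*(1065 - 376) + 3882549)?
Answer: √3703409 ≈ 1924.4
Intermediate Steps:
√(-260*(1065 - 376) + 3882549) = √(-260*689 + 3882549) = √(-179140 + 3882549) = √3703409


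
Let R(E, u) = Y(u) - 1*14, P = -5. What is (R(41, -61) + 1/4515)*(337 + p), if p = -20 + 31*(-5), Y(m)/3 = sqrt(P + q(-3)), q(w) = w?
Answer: -3413286/1505 + 972*I*sqrt(2) ≈ -2268.0 + 1374.6*I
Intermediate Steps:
Y(m) = 6*I*sqrt(2) (Y(m) = 3*sqrt(-5 - 3) = 3*sqrt(-8) = 3*(2*I*sqrt(2)) = 6*I*sqrt(2))
R(E, u) = -14 + 6*I*sqrt(2) (R(E, u) = 6*I*sqrt(2) - 1*14 = 6*I*sqrt(2) - 14 = -14 + 6*I*sqrt(2))
p = -175 (p = -20 - 155 = -175)
(R(41, -61) + 1/4515)*(337 + p) = ((-14 + 6*I*sqrt(2)) + 1/4515)*(337 - 175) = ((-14 + 6*I*sqrt(2)) + 1/4515)*162 = (-63209/4515 + 6*I*sqrt(2))*162 = -3413286/1505 + 972*I*sqrt(2)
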